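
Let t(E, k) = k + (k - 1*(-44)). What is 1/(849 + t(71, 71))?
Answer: 1/1035 ≈ 0.00096618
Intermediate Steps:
t(E, k) = 44 + 2*k (t(E, k) = k + (k + 44) = k + (44 + k) = 44 + 2*k)
1/(849 + t(71, 71)) = 1/(849 + (44 + 2*71)) = 1/(849 + (44 + 142)) = 1/(849 + 186) = 1/1035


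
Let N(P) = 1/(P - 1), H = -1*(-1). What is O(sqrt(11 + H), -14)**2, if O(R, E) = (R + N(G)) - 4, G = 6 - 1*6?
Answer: 37 - 20*sqrt(3) ≈ 2.3590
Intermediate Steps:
H = 1
G = 0 (G = 6 - 6 = 0)
N(P) = 1/(-1 + P)
O(R, E) = -5 + R (O(R, E) = (R + 1/(-1 + 0)) - 4 = (R + 1/(-1)) - 4 = (R - 1) - 4 = (-1 + R) - 4 = -5 + R)
O(sqrt(11 + H), -14)**2 = (-5 + sqrt(11 + 1))**2 = (-5 + sqrt(12))**2 = (-5 + 2*sqrt(3))**2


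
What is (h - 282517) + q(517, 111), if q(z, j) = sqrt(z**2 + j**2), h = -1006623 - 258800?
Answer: -1547940 + sqrt(279610) ≈ -1.5474e+6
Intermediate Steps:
h = -1265423
q(z, j) = sqrt(j**2 + z**2)
(h - 282517) + q(517, 111) = (-1265423 - 282517) + sqrt(111**2 + 517**2) = -1547940 + sqrt(12321 + 267289) = -1547940 + sqrt(279610)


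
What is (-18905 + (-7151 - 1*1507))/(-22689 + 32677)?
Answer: -27563/9988 ≈ -2.7596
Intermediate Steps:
(-18905 + (-7151 - 1*1507))/(-22689 + 32677) = (-18905 + (-7151 - 1507))/9988 = (-18905 - 8658)*(1/9988) = -27563*1/9988 = -27563/9988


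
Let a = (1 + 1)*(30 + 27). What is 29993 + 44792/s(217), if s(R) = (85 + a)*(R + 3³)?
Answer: 364096225/12139 ≈ 29994.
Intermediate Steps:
a = 114 (a = 2*57 = 114)
s(R) = 5373 + 199*R (s(R) = (85 + 114)*(R + 3³) = 199*(R + 27) = 199*(27 + R) = 5373 + 199*R)
29993 + 44792/s(217) = 29993 + 44792/(5373 + 199*217) = 29993 + 44792/(5373 + 43183) = 29993 + 44792/48556 = 29993 + 44792*(1/48556) = 29993 + 11198/12139 = 364096225/12139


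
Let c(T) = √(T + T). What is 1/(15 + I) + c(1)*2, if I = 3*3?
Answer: 1/24 + 2*√2 ≈ 2.8701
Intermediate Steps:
c(T) = √2*√T (c(T) = √(2*T) = √2*√T)
I = 9
1/(15 + I) + c(1)*2 = 1/(15 + 9) + (√2*√1)*2 = 1/24 + (√2*1)*2 = 1/24 + √2*2 = 1/24 + 2*√2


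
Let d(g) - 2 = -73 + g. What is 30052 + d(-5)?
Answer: 29976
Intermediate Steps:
d(g) = -71 + g (d(g) = 2 + (-73 + g) = -71 + g)
30052 + d(-5) = 30052 + (-71 - 5) = 30052 - 76 = 29976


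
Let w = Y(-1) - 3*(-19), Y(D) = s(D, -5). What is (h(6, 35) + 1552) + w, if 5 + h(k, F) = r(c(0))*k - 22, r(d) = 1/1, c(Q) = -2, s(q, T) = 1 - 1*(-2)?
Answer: 1591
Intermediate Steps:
s(q, T) = 3 (s(q, T) = 1 + 2 = 3)
r(d) = 1 (r(d) = 1*1 = 1)
h(k, F) = -27 + k (h(k, F) = -5 + (1*k - 22) = -5 + (k - 22) = -5 + (-22 + k) = -27 + k)
Y(D) = 3
w = 60 (w = 3 - 3*(-19) = 3 + 57 = 60)
(h(6, 35) + 1552) + w = ((-27 + 6) + 1552) + 60 = (-21 + 1552) + 60 = 1531 + 60 = 1591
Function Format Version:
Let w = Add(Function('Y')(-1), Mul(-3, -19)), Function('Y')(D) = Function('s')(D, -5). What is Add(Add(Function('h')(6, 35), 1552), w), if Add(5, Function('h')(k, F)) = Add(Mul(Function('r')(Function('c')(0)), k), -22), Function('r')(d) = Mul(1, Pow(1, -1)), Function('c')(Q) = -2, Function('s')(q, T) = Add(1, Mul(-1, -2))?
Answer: 1591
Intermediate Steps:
Function('s')(q, T) = 3 (Function('s')(q, T) = Add(1, 2) = 3)
Function('r')(d) = 1 (Function('r')(d) = Mul(1, 1) = 1)
Function('h')(k, F) = Add(-27, k) (Function('h')(k, F) = Add(-5, Add(Mul(1, k), -22)) = Add(-5, Add(k, -22)) = Add(-5, Add(-22, k)) = Add(-27, k))
Function('Y')(D) = 3
w = 60 (w = Add(3, Mul(-3, -19)) = Add(3, 57) = 60)
Add(Add(Function('h')(6, 35), 1552), w) = Add(Add(Add(-27, 6), 1552), 60) = Add(Add(-21, 1552), 60) = Add(1531, 60) = 1591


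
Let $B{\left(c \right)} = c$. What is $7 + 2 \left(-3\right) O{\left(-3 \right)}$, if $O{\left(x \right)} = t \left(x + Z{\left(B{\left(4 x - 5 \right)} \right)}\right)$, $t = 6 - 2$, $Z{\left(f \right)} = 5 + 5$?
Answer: $-161$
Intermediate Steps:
$Z{\left(f \right)} = 10$
$t = 4$
$O{\left(x \right)} = 40 + 4 x$ ($O{\left(x \right)} = 4 \left(x + 10\right) = 4 \left(10 + x\right) = 40 + 4 x$)
$7 + 2 \left(-3\right) O{\left(-3 \right)} = 7 + 2 \left(-3\right) \left(40 + 4 \left(-3\right)\right) = 7 - 6 \left(40 - 12\right) = 7 - 168 = -161$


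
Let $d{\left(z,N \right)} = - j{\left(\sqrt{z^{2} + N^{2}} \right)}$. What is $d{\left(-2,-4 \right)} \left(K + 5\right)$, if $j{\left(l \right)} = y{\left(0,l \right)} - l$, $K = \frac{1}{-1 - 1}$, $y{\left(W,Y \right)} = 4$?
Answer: $-18 + 9 \sqrt{5} \approx 2.1246$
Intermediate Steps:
$K = - \frac{1}{2}$ ($K = \frac{1}{-2} = - \frac{1}{2} \approx -0.5$)
$j{\left(l \right)} = 4 - l$
$d{\left(z,N \right)} = -4 + \sqrt{N^{2} + z^{2}}$ ($d{\left(z,N \right)} = - (4 - \sqrt{z^{2} + N^{2}}) = - (4 - \sqrt{N^{2} + z^{2}}) = -4 + \sqrt{N^{2} + z^{2}}$)
$d{\left(-2,-4 \right)} \left(K + 5\right) = \left(-4 + \sqrt{\left(-4\right)^{2} + \left(-2\right)^{2}}\right) \left(- \frac{1}{2} + 5\right) = \left(-4 + \sqrt{16 + 4}\right) \frac{9}{2} = \left(-4 + \sqrt{20}\right) \frac{9}{2} = \left(-4 + 2 \sqrt{5}\right) \frac{9}{2} = -18 + 9 \sqrt{5}$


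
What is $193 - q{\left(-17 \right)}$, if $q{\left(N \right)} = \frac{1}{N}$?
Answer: $\frac{3282}{17} \approx 193.06$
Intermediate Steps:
$193 - q{\left(-17 \right)} = 193 - \frac{1}{-17} = 193 - - \frac{1}{17} = 193 + \frac{1}{17} = \frac{3282}{17}$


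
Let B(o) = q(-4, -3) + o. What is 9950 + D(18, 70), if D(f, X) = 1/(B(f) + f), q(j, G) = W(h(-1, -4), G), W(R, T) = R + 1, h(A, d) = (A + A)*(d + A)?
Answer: 467651/47 ≈ 9950.0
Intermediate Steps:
h(A, d) = 2*A*(A + d) (h(A, d) = (2*A)*(A + d) = 2*A*(A + d))
W(R, T) = 1 + R
q(j, G) = 11 (q(j, G) = 1 + 2*(-1)*(-1 - 4) = 1 + 2*(-1)*(-5) = 1 + 10 = 11)
B(o) = 11 + o
D(f, X) = 1/(11 + 2*f) (D(f, X) = 1/((11 + f) + f) = 1/(11 + 2*f))
9950 + D(18, 70) = 9950 + 1/(11 + 2*18) = 9950 + 1/(11 + 36) = 9950 + 1/47 = 467651/47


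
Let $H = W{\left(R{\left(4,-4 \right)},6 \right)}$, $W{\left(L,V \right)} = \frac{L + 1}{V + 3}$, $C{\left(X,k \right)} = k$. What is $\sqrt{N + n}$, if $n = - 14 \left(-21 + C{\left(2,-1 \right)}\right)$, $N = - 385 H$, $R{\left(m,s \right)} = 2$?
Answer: $\frac{7 \sqrt{33}}{3} \approx 13.404$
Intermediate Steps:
$W{\left(L,V \right)} = \frac{1 + L}{3 + V}$
$H = \frac{1}{3}$ ($H = \frac{1 + 2}{3 + 6} = \frac{1}{9} \cdot 3 = \frac{1}{3} \approx 0.33333$)
$N = - \frac{385}{3}$ ($N = \left(-385\right) \frac{1}{3} = - \frac{385}{3} \approx -128.33$)
$n = 308$ ($n = - 14 \left(-21 - 1\right) = \left(-14\right) \left(-22\right) = 308$)
$\sqrt{N + n} = \sqrt{- \frac{385}{3} + 308} = \sqrt{\frac{539}{3}} = \frac{7 \sqrt{33}}{3}$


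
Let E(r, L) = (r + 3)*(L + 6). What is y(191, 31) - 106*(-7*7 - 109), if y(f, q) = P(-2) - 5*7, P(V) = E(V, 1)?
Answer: 16720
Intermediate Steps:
E(r, L) = (3 + r)*(6 + L)
P(V) = 21 + 7*V (P(V) = 18 + 3*1 + 6*V + 1*V = 18 + 3 + 6*V + V = 21 + 7*V)
y(f, q) = -28 (y(f, q) = (21 + 7*(-2)) - 5*7 = (21 - 14) - 35 = 7 - 35 = -28)
y(191, 31) - 106*(-7*7 - 109) = -28 - 106*(-7*7 - 109) = -28 - 106*(-49 - 109) = -28 - 106*(-158) = -28 + 16748 = 16720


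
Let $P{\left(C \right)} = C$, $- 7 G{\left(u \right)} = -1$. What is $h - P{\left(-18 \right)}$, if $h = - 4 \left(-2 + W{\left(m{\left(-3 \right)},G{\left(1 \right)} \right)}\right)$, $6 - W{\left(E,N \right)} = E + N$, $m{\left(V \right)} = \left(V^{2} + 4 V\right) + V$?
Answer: $- \frac{150}{7} \approx -21.429$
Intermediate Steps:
$G{\left(u \right)} = \frac{1}{7}$ ($G{\left(u \right)} = \left(- \frac{1}{7}\right) \left(-1\right) = \frac{1}{7}$)
$m{\left(V \right)} = V^{2} + 5 V$
$W{\left(E,N \right)} = 6 - E - N$ ($W{\left(E,N \right)} = 6 - \left(E + N\right) = 6 - E - N$)
$h = - \frac{276}{7}$ ($h = - 4 \left(-2 - \left(- \frac{41}{7} - 3 \left(5 - 3\right)\right)\right) = - 4 \left(-2 - \left(- \frac{41}{7} - 6\right)\right) = - 4 \left(-2 - - \frac{83}{7}\right) = - 4 \left(-2 + \left(6 + 6 - \frac{1}{7}\right)\right) = - 4 \left(-2 + \frac{83}{7}\right) = \left(-4\right) \frac{69}{7} = - \frac{276}{7} \approx -39.429$)
$h - P{\left(-18 \right)} = - \frac{276}{7} - -18 = - \frac{276}{7} + 18 = - \frac{150}{7}$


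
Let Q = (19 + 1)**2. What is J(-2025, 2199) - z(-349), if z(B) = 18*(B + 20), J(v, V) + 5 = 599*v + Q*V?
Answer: -327458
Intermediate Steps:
Q = 400 (Q = 20**2 = 400)
J(v, V) = -5 + 400*V + 599*v (J(v, V) = -5 + (599*v + 400*V) = -5 + (400*V + 599*v) = -5 + 400*V + 599*v)
z(B) = 360 + 18*B (z(B) = 18*(20 + B) = 360 + 18*B)
J(-2025, 2199) - z(-349) = (-5 + 400*2199 + 599*(-2025)) - (360 + 18*(-349)) = (-5 + 879600 - 1212975) - (360 - 6282) = -333380 - 1*(-5922) = -333380 + 5922 = -327458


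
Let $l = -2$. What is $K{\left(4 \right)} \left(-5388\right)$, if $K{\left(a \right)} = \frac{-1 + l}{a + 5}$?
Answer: $1796$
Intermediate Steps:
$K{\left(a \right)} = - \frac{3}{5 + a}$ ($K{\left(a \right)} = \frac{-1 - 2}{a + 5} = - \frac{3}{5 + a}$)
$K{\left(4 \right)} \left(-5388\right) = - \frac{3}{5 + 4} \left(-5388\right) = - \frac{3}{9} \left(-5388\right) = \left(-3\right) \frac{1}{9} \left(-5388\right) = \left(- \frac{1}{3}\right) \left(-5388\right) = 1796$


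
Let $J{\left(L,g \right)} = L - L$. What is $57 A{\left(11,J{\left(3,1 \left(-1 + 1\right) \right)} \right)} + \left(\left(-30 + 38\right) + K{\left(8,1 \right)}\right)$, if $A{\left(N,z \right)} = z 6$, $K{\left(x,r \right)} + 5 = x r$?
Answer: $11$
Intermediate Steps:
$J{\left(L,g \right)} = 0$
$K{\left(x,r \right)} = -5 + r x$ ($K{\left(x,r \right)} = -5 + x r = -5 + r x$)
$A{\left(N,z \right)} = 6 z$
$57 A{\left(11,J{\left(3,1 \left(-1 + 1\right) \right)} \right)} + \left(\left(-30 + 38\right) + K{\left(8,1 \right)}\right) = 57 \cdot 6 \cdot 0 + \left(\left(-30 + 38\right) + \left(-5 + 1 \cdot 8\right)\right) = 57 \cdot 0 + \left(8 + \left(-5 + 8\right)\right) = 0 + \left(8 + 3\right) = 0 + 11 = 11$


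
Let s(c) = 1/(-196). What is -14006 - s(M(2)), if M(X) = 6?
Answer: -2745175/196 ≈ -14006.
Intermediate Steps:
s(c) = -1/196
-14006 - s(M(2)) = -14006 - 1*(-1/196) = -14006 + 1/196 = -2745175/196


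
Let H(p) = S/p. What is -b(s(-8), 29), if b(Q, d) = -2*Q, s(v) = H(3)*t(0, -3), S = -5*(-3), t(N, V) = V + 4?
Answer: 10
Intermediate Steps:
t(N, V) = 4 + V
S = 15
H(p) = 15/p
s(v) = 5 (s(v) = (15/3)*(4 - 3) = (15*(⅓))*1 = 5*1 = 5)
-b(s(-8), 29) = -(-2)*5 = -1*(-10) = 10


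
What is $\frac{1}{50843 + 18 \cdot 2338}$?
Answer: $\frac{1}{92927} \approx 1.0761 \cdot 10^{-5}$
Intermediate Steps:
$\frac{1}{50843 + 18 \cdot 2338} = \frac{1}{50843 + 42084} = \frac{1}{92927}$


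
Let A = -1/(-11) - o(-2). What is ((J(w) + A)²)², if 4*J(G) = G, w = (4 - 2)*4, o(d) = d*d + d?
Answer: 1/14641 ≈ 6.8301e-5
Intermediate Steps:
o(d) = d + d² (o(d) = d² + d = d + d²)
w = 8 (w = 2*4 = 8)
A = -21/11 (A = -1/(-11) - (-2)*(1 - 2) = -1*(-1/11) - (-2)*(-1) = 1/11 - 1*2 = 1/11 - 2 = -21/11 ≈ -1.9091)
J(G) = G/4
((J(w) + A)²)² = (((¼)*8 - 21/11)²)² = ((2 - 21/11)²)² = ((1/11)²)² = (1/121)² = 1/14641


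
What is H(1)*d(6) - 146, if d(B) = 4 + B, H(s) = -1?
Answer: -156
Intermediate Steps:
H(1)*d(6) - 146 = -(4 + 6) - 146 = -1*10 - 146 = -10 - 146 = -156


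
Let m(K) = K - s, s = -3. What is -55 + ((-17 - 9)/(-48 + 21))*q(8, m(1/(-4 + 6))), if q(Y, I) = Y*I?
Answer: -757/27 ≈ -28.037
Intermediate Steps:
m(K) = 3 + K (m(K) = K - 1*(-3) = K + 3 = 3 + K)
q(Y, I) = I*Y
-55 + ((-17 - 9)/(-48 + 21))*q(8, m(1/(-4 + 6))) = -55 + ((-17 - 9)/(-48 + 21))*((3 + 1/(-4 + 6))*8) = -55 + (-26/(-27))*((3 + 1/2)*8) = -55 + (-26*(-1/27))*((3 + ½)*8) = -55 + 26*((7/2)*8)/27 = -55 + (26/27)*28 = -55 + 728/27 = -757/27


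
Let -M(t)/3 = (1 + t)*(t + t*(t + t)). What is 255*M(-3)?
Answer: 22950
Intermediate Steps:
M(t) = -3*(1 + t)*(t + 2*t²) (M(t) = -3*(1 + t)*(t + t*(t + t)) = -3*(1 + t)*(t + t*(2*t)) = -3*(1 + t)*(t + 2*t²))
255*M(-3) = 255*(-3*(-3)*(1 + 2*(-3)² + 3*(-3))) = 255*(-3*(-3)*(1 + 2*9 - 9)) = 255*(-3*(-3)*(1 + 18 - 9)) = 255*(-3*(-3)*10) = 255*90 = 22950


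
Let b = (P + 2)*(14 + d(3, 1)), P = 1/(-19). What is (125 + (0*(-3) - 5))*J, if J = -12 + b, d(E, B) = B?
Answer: 39240/19 ≈ 2065.3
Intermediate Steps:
P = -1/19 ≈ -0.052632
b = 555/19 (b = (-1/19 + 2)*(14 + 1) = (37/19)*15 = 555/19 ≈ 29.211)
J = 327/19 (J = -12 + 555/19 = 327/19 ≈ 17.211)
(125 + (0*(-3) - 5))*J = (125 + (0*(-3) - 5))*(327/19) = (125 + (0 - 5))*(327/19) = (125 - 5)*(327/19) = 120*(327/19) = 39240/19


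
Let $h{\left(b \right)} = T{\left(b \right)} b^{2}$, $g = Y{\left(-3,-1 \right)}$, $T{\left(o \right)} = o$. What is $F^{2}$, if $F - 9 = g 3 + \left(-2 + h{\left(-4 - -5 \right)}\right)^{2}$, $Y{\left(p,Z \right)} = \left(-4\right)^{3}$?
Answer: $33124$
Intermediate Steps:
$Y{\left(p,Z \right)} = -64$
$g = -64$
$h{\left(b \right)} = b^{3}$ ($h{\left(b \right)} = b b^{2} = b^{3}$)
$F = -182$ ($F = 9 + \left(\left(-64\right) 3 + \left(-2 + \left(-4 - -5\right)^{3}\right)^{2}\right) = 9 - \left(192 - \left(-2 + \left(-4 + 5\right)^{3}\right)^{2}\right) = 9 - \left(192 - \left(-2 + 1^{3}\right)^{2}\right) = 9 - \left(192 - \left(-2 + 1\right)^{2}\right) = 9 - \left(192 - \left(-1\right)^{2}\right) = 9 + \left(-192 + 1\right) = 9 - 191 = -182$)
$F^{2} = \left(-182\right)^{2} = 33124$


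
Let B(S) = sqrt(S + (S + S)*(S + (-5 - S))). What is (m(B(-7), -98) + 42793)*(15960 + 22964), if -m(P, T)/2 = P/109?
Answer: 1665674732 - 233544*sqrt(7)/109 ≈ 1.6657e+9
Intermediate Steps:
B(S) = 3*sqrt(-S) (B(S) = sqrt(S + (2*S)*(-5)) = sqrt(S - 10*S) = sqrt(-9*S) = 3*sqrt(-S))
m(P, T) = -2*P/109
(m(B(-7), -98) + 42793)*(15960 + 22964) = (-6*sqrt(-1*(-7))/109 + 42793)*(15960 + 22964) = (-6*sqrt(7)/109 + 42793)*38924 = (42793 - 6*sqrt(7)/109)*38924 = 1665674732 - 233544*sqrt(7)/109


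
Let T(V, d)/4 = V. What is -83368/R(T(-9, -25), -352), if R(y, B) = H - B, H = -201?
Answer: -83368/151 ≈ -552.11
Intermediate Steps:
T(V, d) = 4*V
R(y, B) = -201 - B
-83368/R(T(-9, -25), -352) = -83368/(-201 - 1*(-352)) = -83368/(-201 + 352) = -83368/151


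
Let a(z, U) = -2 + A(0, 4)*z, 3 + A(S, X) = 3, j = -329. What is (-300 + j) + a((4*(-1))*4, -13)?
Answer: -631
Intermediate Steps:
A(S, X) = 0 (A(S, X) = -3 + 3 = 0)
a(z, U) = -2 (a(z, U) = -2 + 0*z = -2 + 0 = -2)
(-300 + j) + a((4*(-1))*4, -13) = (-300 - 329) - 2 = -629 - 2 = -631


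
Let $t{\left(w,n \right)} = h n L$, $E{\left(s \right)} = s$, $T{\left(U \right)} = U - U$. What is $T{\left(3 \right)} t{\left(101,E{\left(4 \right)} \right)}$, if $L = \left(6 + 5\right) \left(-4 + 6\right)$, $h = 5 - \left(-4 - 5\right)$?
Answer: $0$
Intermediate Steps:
$h = 14$ ($h = 5 - -9 = 5 + 9 = 14$)
$T{\left(U \right)} = 0$
$L = 22$ ($L = 11 \cdot 2 = 22$)
$t{\left(w,n \right)} = 308 n$ ($t{\left(w,n \right)} = 14 n 22 = 308 n$)
$T{\left(3 \right)} t{\left(101,E{\left(4 \right)} \right)} = 0 \cdot 308 \cdot 4 = 0 \cdot 1232 = 0$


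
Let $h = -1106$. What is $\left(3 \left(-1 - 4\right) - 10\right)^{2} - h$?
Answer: $1731$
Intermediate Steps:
$\left(3 \left(-1 - 4\right) - 10\right)^{2} - h = \left(3 \left(-1 - 4\right) - 10\right)^{2} - -1106 = \left(3 \left(-5\right) - 10\right)^{2} + 1106 = \left(-15 - 10\right)^{2} + 1106 = \left(-25\right)^{2} + 1106 = 625 + 1106 = 1731$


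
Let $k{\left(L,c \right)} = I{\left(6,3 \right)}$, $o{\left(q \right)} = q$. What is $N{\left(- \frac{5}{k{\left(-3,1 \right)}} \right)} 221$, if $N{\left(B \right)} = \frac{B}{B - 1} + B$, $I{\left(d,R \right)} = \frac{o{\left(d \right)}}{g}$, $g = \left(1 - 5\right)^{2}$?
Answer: $- \frac{353600}{129} \approx -2741.1$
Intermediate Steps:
$g = 16$ ($g = \left(-4\right)^{2} = 16$)
$I{\left(d,R \right)} = \frac{d}{16}$
$k{\left(L,c \right)} = \frac{3}{8}$ ($k{\left(L,c \right)} = \frac{1}{16} \cdot 6 = \frac{3}{8}$)
$N{\left(B \right)} = B + \frac{B}{-1 + B}$ ($N{\left(B \right)} = \frac{B}{-1 + B} + B = B + \frac{B}{-1 + B}$)
$N{\left(- \frac{5}{k{\left(-3,1 \right)}} \right)} 221 = \frac{\left(- \frac{5}{\frac{3}{8}}\right)^{2}}{-1 - \frac{5}{\frac{3}{8}}} \cdot 221 = \frac{\left(\left(-5\right) \frac{8}{3}\right)^{2}}{-1 - \frac{40}{3}} \cdot 221 = \frac{\left(- \frac{40}{3}\right)^{2}}{-1 - \frac{40}{3}} \cdot 221 = \frac{1600}{9 \left(- \frac{43}{3}\right)} 221 = \frac{1600}{9} \left(- \frac{3}{43}\right) 221 = \left(- \frac{1600}{129}\right) 221 = - \frac{353600}{129}$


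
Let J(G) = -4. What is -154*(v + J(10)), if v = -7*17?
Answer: 18942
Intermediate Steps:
v = -119
-154*(v + J(10)) = -154*(-119 - 4) = -154*(-123) = 18942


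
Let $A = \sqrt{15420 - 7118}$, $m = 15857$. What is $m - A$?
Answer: $15857 - \sqrt{8302} \approx 15766.0$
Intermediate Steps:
$A = \sqrt{8302} \approx 91.115$
$m - A = 15857 - \sqrt{8302}$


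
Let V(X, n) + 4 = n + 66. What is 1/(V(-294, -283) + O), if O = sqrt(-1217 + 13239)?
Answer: -221/36819 - sqrt(12022)/36819 ≈ -0.0089803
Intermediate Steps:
V(X, n) = 62 + n (V(X, n) = -4 + (n + 66) = -4 + (66 + n) = 62 + n)
O = sqrt(12022) ≈ 109.64
1/(V(-294, -283) + O) = 1/((62 - 283) + sqrt(12022)) = 1/(-221 + sqrt(12022))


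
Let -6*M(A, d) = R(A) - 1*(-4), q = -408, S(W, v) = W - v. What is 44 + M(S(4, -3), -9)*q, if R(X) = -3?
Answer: 112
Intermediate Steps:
M(A, d) = -1/6 (M(A, d) = -(-3 - 1*(-4))/6 = -(-3 + 4)/6 = -1/6*1 = -1/6)
44 + M(S(4, -3), -9)*q = 44 - 1/6*(-408) = 44 + 68 = 112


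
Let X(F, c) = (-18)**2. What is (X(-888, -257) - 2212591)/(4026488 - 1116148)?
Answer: -2212267/2910340 ≈ -0.76014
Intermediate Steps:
X(F, c) = 324
(X(-888, -257) - 2212591)/(4026488 - 1116148) = (324 - 2212591)/(4026488 - 1116148) = -2212267/2910340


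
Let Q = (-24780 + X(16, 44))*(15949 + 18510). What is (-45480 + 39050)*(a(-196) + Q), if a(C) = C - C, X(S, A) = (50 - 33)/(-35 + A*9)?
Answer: 1982080649331310/361 ≈ 5.4905e+12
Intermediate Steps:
X(S, A) = 17/(-35 + 9*A)
a(C) = 0
Q = -308255155417/361 (Q = (-24780 + 17/(-35 + 9*44))*(15949 + 18510) = (-24780 + 17/(-35 + 396))*34459 = (-24780 + 17/361)*34459 = -8945563/361*34459 = -308255155417/361 ≈ -8.5389e+8)
(-45480 + 39050)*(a(-196) + Q) = (-45480 + 39050)*(0 - 308255155417/361) = -6430*(-308255155417/361) = 1982080649331310/361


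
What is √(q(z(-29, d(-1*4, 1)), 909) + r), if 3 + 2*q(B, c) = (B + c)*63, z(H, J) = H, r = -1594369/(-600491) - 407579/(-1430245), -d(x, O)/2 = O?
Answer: √81791780151132422897679608770/1717698500590 ≈ 166.50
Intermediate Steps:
d(x, O) = -2*O
r = 2525085811694/858849250295 (r = -1594369*(-1/600491) - 407579*(-1/1430245) = 1594369/600491 + 407579/1430245 = 2525085811694/858849250295 ≈ 2.9401)
q(B, c) = -3/2 + 63*B/2 + 63*c/2 (q(B, c) = -3/2 + ((B + c)*63)/2 = -3/2 + (63*B + 63*c)/2 = -3/2 + (63*B/2 + 63*c/2) = -3/2 + 63*B/2 + 63*c/2)
√(q(z(-29, d(-1*4, 1)), 909) + r) = √((-3/2 + (63/2)*(-29) + (63/2)*909) + 2525085811694/858849250295) = √((-3/2 - 1827/2 + 57267/2) + 2525085811694/858849250295) = √(55437/2 + 2525085811694/858849250295) = √(47617076060227303/1717698500590) = √81791780151132422897679608770/1717698500590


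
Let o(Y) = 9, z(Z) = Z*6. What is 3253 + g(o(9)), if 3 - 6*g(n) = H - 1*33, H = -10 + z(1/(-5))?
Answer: 48913/15 ≈ 3260.9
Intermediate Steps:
z(Z) = 6*Z
H = -56/5 (H = -10 + 6/(-5) = -10 + 6*(-1/5) = -10 - 6/5 = -56/5 ≈ -11.200)
g(n) = 118/15 (g(n) = 1/2 - (-56/5 - 1*33)/6 = 1/2 - (-56/5 - 33)/6 = 1/2 - 1/6*(-221/5) = 1/2 + 221/30 = 118/15)
3253 + g(o(9)) = 3253 + 118/15 = 48913/15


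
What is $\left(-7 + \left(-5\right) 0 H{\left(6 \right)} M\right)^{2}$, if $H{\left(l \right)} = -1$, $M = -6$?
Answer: $49$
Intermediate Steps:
$\left(-7 + \left(-5\right) 0 H{\left(6 \right)} M\right)^{2} = \left(-7 + \left(-5\right) 0 \left(-1\right) \left(-6\right)\right)^{2} = \left(-7 + 0 \left(-1\right) \left(-6\right)\right)^{2} = \left(-7 + 0 \left(-6\right)\right)^{2} = \left(-7 + 0\right)^{2} = \left(-7\right)^{2} = 49$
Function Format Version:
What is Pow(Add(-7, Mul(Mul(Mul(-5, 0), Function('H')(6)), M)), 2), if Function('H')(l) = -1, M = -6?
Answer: 49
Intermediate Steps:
Pow(Add(-7, Mul(Mul(Mul(-5, 0), Function('H')(6)), M)), 2) = Pow(Add(-7, Mul(Mul(Mul(-5, 0), -1), -6)), 2) = Pow(Add(-7, Mul(Mul(0, -1), -6)), 2) = Pow(Add(-7, Mul(0, -6)), 2) = Pow(Add(-7, 0), 2) = Pow(-7, 2) = 49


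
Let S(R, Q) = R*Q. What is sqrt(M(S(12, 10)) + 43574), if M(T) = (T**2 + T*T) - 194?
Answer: 6*sqrt(2005) ≈ 268.66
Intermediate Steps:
S(R, Q) = Q*R
M(T) = -194 + 2*T**2 (M(T) = (T**2 + T**2) - 194 = 2*T**2 - 194 = -194 + 2*T**2)
sqrt(M(S(12, 10)) + 43574) = sqrt((-194 + 2*(10*12)**2) + 43574) = sqrt((-194 + 2*120**2) + 43574) = sqrt((-194 + 2*14400) + 43574) = sqrt((-194 + 28800) + 43574) = sqrt(28606 + 43574) = sqrt(72180) = 6*sqrt(2005)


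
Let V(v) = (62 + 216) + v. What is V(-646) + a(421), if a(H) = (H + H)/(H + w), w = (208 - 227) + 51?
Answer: -165862/453 ≈ -366.14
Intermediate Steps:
w = 32 (w = -19 + 51 = 32)
V(v) = 278 + v
a(H) = 2*H/(32 + H) (a(H) = (H + H)/(H + 32) = (2*H)/(32 + H) = 2*H/(32 + H))
V(-646) + a(421) = (278 - 646) + 2*421/(32 + 421) = -368 + 2*421/453 = -368 + 2*421*(1/453) = -368 + 842/453 = -165862/453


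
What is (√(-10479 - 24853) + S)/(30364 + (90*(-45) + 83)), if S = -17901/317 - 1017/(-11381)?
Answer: -22600988/10581609941 + 22*I*√73/26397 ≈ -0.0021359 + 0.0071208*I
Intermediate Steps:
S = -203408892/3607777 (S = -17901*1/317 - 1017*(-1/11381) = -17901/317 + 1017/11381 = -203408892/3607777 ≈ -56.381)
(√(-10479 - 24853) + S)/(30364 + (90*(-45) + 83)) = (√(-10479 - 24853) - 203408892/3607777)/(30364 + (90*(-45) + 83)) = (√(-35332) - 203408892/3607777)/(30364 + (-4050 + 83)) = (22*I*√73 - 203408892/3607777)/(30364 - 3967) = (-203408892/3607777 + 22*I*√73)/26397 = (-203408892/3607777 + 22*I*√73)*(1/26397) = -22600988/10581609941 + 22*I*√73/26397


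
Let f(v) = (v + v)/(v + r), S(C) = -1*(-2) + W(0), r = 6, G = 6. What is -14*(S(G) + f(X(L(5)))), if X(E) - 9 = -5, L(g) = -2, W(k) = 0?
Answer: -196/5 ≈ -39.200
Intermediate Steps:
X(E) = 4 (X(E) = 9 - 5 = 4)
S(C) = 2 (S(C) = -1*(-2) + 0 = 2 + 0 = 2)
f(v) = 2*v/(6 + v) (f(v) = (v + v)/(v + 6) = (2*v)/(6 + v) = 2*v/(6 + v))
-14*(S(G) + f(X(L(5)))) = -14*(2 + 2*4/(6 + 4)) = -14*(2 + 2*4/10) = -14*(2 + 2*4*(1/10)) = -14*(2 + 4/5) = -14*14/5 = -196/5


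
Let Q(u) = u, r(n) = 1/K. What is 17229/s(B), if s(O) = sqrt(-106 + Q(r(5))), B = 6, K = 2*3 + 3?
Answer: -51687*I*sqrt(953)/953 ≈ -1674.3*I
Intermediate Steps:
K = 9 (K = 6 + 3 = 9)
r(n) = 1/9
s(O) = I*sqrt(953)/3 (s(O) = sqrt(-106 + 1/9) = sqrt(-953/9) = I*sqrt(953)/3)
17229/s(B) = 17229/((I*sqrt(953)/3)) = 17229*(-3*I*sqrt(953)/953) = -51687*I*sqrt(953)/953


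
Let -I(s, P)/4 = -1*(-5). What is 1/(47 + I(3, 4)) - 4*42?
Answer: -4535/27 ≈ -167.96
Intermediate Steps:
I(s, P) = -20 (I(s, P) = -(-4)*(-5) = -4*5 = -20)
1/(47 + I(3, 4)) - 4*42 = 1/(47 - 20) - 4*42 = 1/27 - 168 = -4535/27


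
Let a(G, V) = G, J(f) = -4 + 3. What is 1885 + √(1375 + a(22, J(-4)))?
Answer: 1885 + √1397 ≈ 1922.4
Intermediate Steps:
J(f) = -1
1885 + √(1375 + a(22, J(-4))) = 1885 + √(1375 + 22) = 1885 + √1397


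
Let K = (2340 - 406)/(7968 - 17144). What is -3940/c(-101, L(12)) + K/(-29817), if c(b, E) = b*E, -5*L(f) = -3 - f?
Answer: 179664617747/13816839996 ≈ 13.003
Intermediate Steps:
L(f) = ⅗ + f/5 (L(f) = -(-3 - f)/5 = ⅗ + f/5)
c(b, E) = E*b
K = -967/4588 (K = 1934/(-9176) = 1934*(-1/9176) = -967/4588 ≈ -0.21077)
-3940/c(-101, L(12)) + K/(-29817) = -3940*(-1/(101*(⅗ + (⅕)*12))) - 967/4588/(-29817) = -3940*(-1/(101*(⅗ + 12/5))) - 967/4588*(-1/29817) = -3940/(3*(-101)) + 967/136800396 = -3940/(-303) + 967/136800396 = -3940*(-1/303) + 967/136800396 = 3940/303 + 967/136800396 = 179664617747/13816839996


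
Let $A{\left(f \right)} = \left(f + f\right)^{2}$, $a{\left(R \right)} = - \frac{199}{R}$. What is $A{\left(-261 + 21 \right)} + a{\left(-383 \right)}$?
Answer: $\frac{88243399}{383} \approx 2.304 \cdot 10^{5}$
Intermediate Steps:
$A{\left(f \right)} = 4 f^{2}$ ($A{\left(f \right)} = \left(2 f\right)^{2} = 4 f^{2}$)
$A{\left(-261 + 21 \right)} + a{\left(-383 \right)} = 4 \left(-261 + 21\right)^{2} - \frac{199}{-383} = 4 \left(-240\right)^{2} - - \frac{199}{383} = 4 \cdot 57600 + \frac{199}{383} = 230400 + \frac{199}{383} = \frac{88243399}{383}$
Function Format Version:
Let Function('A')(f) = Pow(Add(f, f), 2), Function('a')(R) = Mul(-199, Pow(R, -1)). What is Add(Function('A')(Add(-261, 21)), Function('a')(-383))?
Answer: Rational(88243399, 383) ≈ 2.3040e+5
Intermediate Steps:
Function('A')(f) = Mul(4, Pow(f, 2)) (Function('A')(f) = Pow(Mul(2, f), 2) = Mul(4, Pow(f, 2)))
Add(Function('A')(Add(-261, 21)), Function('a')(-383)) = Add(Mul(4, Pow(Add(-261, 21), 2)), Mul(-199, Pow(-383, -1))) = Add(Mul(4, Pow(-240, 2)), Mul(-199, Rational(-1, 383))) = Add(Mul(4, 57600), Rational(199, 383)) = Add(230400, Rational(199, 383)) = Rational(88243399, 383)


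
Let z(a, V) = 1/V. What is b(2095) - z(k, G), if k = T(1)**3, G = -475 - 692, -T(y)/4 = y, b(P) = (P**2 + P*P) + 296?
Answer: 10244329783/1167 ≈ 8.7784e+6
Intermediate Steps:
b(P) = 296 + 2*P**2 (b(P) = (P**2 + P**2) + 296 = 2*P**2 + 296 = 296 + 2*P**2)
T(y) = -4*y
G = -1167
k = -64 (k = (-4*1)**3 = (-4)**3 = -64)
b(2095) - z(k, G) = (296 + 2*2095**2) - 1/(-1167) = (296 + 2*4389025) - 1*(-1/1167) = (296 + 8778050) + 1/1167 = 8778346 + 1/1167 = 10244329783/1167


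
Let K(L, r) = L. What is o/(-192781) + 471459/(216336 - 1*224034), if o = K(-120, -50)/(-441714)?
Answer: -2230369505673487/36417555830474 ≈ -61.244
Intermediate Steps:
o = 20/73619 (o = -120/(-441714) = -120*(-1/441714) = 20/73619 ≈ 0.00027167)
o/(-192781) + 471459/(216336 - 1*224034) = (20/73619)/(-192781) + 471459/(216336 - 1*224034) = (20/73619)*(-1/192781) + 471459/(216336 - 224034) = -20/14192344439 + 471459/(-7698) = -20/14192344439 + 471459*(-1/7698) = -20/14192344439 - 157153/2566 = -2230369505673487/36417555830474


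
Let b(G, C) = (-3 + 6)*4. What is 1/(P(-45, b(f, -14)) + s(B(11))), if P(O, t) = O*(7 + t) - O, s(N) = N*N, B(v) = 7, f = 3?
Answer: -1/761 ≈ -0.0013141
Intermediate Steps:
b(G, C) = 12 (b(G, C) = 3*4 = 12)
s(N) = N²
P(O, t) = -O + O*(7 + t)
1/(P(-45, b(f, -14)) + s(B(11))) = 1/(-45*(6 + 12) + 7²) = 1/(-45*18 + 49) = 1/(-810 + 49) = 1/(-761) = -1/761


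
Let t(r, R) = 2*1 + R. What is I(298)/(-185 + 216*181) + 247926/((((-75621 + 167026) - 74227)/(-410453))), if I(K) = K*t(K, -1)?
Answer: -94277619717867/15914599 ≈ -5.9240e+6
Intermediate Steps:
t(r, R) = 2 + R
I(K) = K (I(K) = K*(2 - 1) = K*1 = K)
I(298)/(-185 + 216*181) + 247926/((((-75621 + 167026) - 74227)/(-410453))) = 298/(-185 + 216*181) + 247926/((((-75621 + 167026) - 74227)/(-410453))) = 298/(-185 + 39096) + 247926/(((91405 - 74227)*(-1/410453))) = 298/38911 + 247926/((17178*(-1/410453))) = 298*(1/38911) + 247926/(-17178/410453) = 298/38911 + 247926*(-410453/17178) = 298/38911 - 2422904059/409 = -94277619717867/15914599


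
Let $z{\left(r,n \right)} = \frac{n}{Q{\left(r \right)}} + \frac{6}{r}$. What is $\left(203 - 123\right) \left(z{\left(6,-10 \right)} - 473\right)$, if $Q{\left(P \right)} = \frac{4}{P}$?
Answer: $-38960$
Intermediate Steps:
$z{\left(r,n \right)} = \frac{6}{r} + \frac{n r}{4}$ ($z{\left(r,n \right)} = \frac{n}{4 \frac{1}{r}} + \frac{6}{r} = n \frac{r}{4} + \frac{6}{r} = \frac{n r}{4} + \frac{6}{r} = \frac{6}{r} + \frac{n r}{4}$)
$\left(203 - 123\right) \left(z{\left(6,-10 \right)} - 473\right) = \left(203 - 123\right) \left(\left(\frac{6}{6} + \frac{1}{4} \left(-10\right) 6\right) - 473\right) = \left(203 - 123\right) \left(\left(6 \cdot \frac{1}{6} - 15\right) - 473\right) = 80 \left(\left(1 - 15\right) - 473\right) = 80 \left(-14 - 473\right) = 80 \left(-487\right) = -38960$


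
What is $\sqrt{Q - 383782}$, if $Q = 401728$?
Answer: $3 \sqrt{1994} \approx 133.96$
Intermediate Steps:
$\sqrt{Q - 383782} = \sqrt{401728 - 383782} = \sqrt{17946} = 3 \sqrt{1994}$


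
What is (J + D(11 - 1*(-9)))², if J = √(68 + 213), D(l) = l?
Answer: (20 + √281)² ≈ 1351.5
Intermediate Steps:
J = √281 ≈ 16.763
(J + D(11 - 1*(-9)))² = (√281 + (11 - 1*(-9)))² = (√281 + (11 + 9))² = (√281 + 20)² = (20 + √281)²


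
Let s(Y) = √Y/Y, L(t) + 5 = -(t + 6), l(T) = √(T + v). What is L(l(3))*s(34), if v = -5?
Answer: √34*(-11 - I*√2)/34 ≈ -1.8865 - 0.24254*I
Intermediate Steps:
l(T) = √(-5 + T) (l(T) = √(T - 5) = √(-5 + T))
L(t) = -11 - t (L(t) = -5 - (t + 6) = -5 - (6 + t) = -5 + (-6 - t) = -11 - t)
s(Y) = Y^(-½)
L(l(3))*s(34) = (-11 - √(-5 + 3))/√34 = (-11 - √(-2))*(√34/34) = (-11 - I*√2)*(√34/34) = √34*(-11 - I*√2)/34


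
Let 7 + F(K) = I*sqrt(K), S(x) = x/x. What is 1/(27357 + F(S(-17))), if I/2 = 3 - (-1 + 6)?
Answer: 1/27346 ≈ 3.6568e-5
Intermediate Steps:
S(x) = 1
I = -4 (I = 2*(3 - (-1 + 6)) = 2*(3 - 1*5) = 2*(3 - 5) = 2*(-2) = -4)
F(K) = -7 - 4*sqrt(K)
1/(27357 + F(S(-17))) = 1/(27357 + (-7 - 4*sqrt(1))) = 1/(27357 + (-7 - 4*1)) = 1/(27357 + (-7 - 4)) = 1/(27357 - 11) = 1/27346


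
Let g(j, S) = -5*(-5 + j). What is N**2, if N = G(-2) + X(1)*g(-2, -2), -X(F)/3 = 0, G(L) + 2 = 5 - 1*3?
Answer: 0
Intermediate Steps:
G(L) = 0 (G(L) = -2 + (5 - 1*3) = -2 + (5 - 3) = -2 + 2 = 0)
X(F) = 0 (X(F) = -3*0 = 0)
g(j, S) = 25 - 5*j
N = 0 (N = 0 + 0*(25 - 5*(-2)) = 0 + 0*(25 + 10) = 0 + 0*35 = 0 + 0 = 0)
N**2 = 0**2 = 0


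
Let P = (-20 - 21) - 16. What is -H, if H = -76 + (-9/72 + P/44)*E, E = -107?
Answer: -6687/88 ≈ -75.989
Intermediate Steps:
P = -57 (P = -41 - 16 = -57)
H = 6687/88 (H = -76 + (-9/72 - 57/44)*(-107) = -76 + (-9*1/72 - 57*1/44)*(-107) = -76 + (-⅛ - 57/44)*(-107) = -76 - 125/88*(-107) = -76 + 13375/88 = 6687/88 ≈ 75.989)
-H = -1*6687/88 = -6687/88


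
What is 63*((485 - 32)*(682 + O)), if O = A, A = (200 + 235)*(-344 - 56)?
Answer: -4946322402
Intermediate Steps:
A = -174000 (A = 435*(-400) = -174000)
O = -174000
63*((485 - 32)*(682 + O)) = 63*((485 - 32)*(682 - 174000)) = 63*(453*(-173318)) = 63*(-78513054) = -4946322402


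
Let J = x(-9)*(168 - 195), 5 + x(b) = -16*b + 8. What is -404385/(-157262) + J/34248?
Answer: 2204200767/897651496 ≈ 2.4555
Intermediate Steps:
x(b) = 3 - 16*b (x(b) = -5 + (-16*b + 8) = -5 + (8 - 16*b) = 3 - 16*b)
J = -3969 (J = (3 - 16*(-9))*(168 - 195) = (3 + 144)*(-27) = 147*(-27) = -3969)
-404385/(-157262) + J/34248 = -404385/(-157262) - 3969/34248 = -404385*(-1/157262) - 3969*1/34248 = 404385/157262 - 1323/11416 = 2204200767/897651496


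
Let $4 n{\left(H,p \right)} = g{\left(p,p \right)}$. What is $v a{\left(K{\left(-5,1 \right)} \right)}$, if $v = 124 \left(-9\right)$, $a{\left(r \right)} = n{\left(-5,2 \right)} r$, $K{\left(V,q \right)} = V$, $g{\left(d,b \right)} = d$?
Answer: $2790$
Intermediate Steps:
$n{\left(H,p \right)} = \frac{p}{4}$
$a{\left(r \right)} = \frac{r}{2}$ ($a{\left(r \right)} = \frac{1}{4} \cdot 2 r = \frac{r}{2}$)
$v = -1116$
$v a{\left(K{\left(-5,1 \right)} \right)} = - 1116 \cdot \frac{1}{2} \left(-5\right) = \left(-1116\right) \left(- \frac{5}{2}\right) = 2790$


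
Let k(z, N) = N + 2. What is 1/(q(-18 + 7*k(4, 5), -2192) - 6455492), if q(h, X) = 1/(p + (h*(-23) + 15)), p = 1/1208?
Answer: -843183/5443161112244 ≈ -1.5491e-7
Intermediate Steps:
k(z, N) = 2 + N
p = 1/1208 ≈ 0.00082781
q(h, X) = 1/(18121/1208 - 23*h) (q(h, X) = 1/(1/1208 + (h*(-23) + 15)) = 1/(1/1208 + (-23*h + 15)) = 1/(1/1208 + (15 - 23*h)) = 1/(18121/1208 - 23*h))
1/(q(-18 + 7*k(4, 5), -2192) - 6455492) = 1/(1208/(18121 - 27784*(-18 + 7*(2 + 5))) - 6455492) = 1/(1208/(18121 - 27784*(-18 + 7*7)) - 6455492) = 1/(1208/(18121 - 27784*(-18 + 49)) - 6455492) = 1/(1208/(18121 - 27784*31) - 6455492) = 1/(1208/(18121 - 861304) - 6455492) = 1/(1208/(-843183) - 6455492) = 1/(1208*(-1/843183) - 6455492) = 1/(-1208/843183 - 6455492) = 1/(-5443161112244/843183) = -843183/5443161112244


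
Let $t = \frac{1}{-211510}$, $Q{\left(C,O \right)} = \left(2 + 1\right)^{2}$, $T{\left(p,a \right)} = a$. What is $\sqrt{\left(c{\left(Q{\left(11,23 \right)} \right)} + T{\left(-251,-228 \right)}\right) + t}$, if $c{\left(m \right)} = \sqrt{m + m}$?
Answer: $\frac{\sqrt{-10199917674310 + 134209440300 \sqrt{2}}}{211510} \approx 14.959 i$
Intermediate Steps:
$Q{\left(C,O \right)} = 9$ ($Q{\left(C,O \right)} = 3^{2} = 9$)
$c{\left(m \right)} = \sqrt{2} \sqrt{m}$ ($c{\left(m \right)} = \sqrt{2 m} = \sqrt{2} \sqrt{m}$)
$t = - \frac{1}{211510} \approx -4.7279 \cdot 10^{-6}$
$\sqrt{\left(c{\left(Q{\left(11,23 \right)} \right)} + T{\left(-251,-228 \right)}\right) + t} = \sqrt{\left(\sqrt{2} \sqrt{9} - 228\right) - \frac{1}{211510}} = \sqrt{\left(\sqrt{2} \cdot 3 - 228\right) - \frac{1}{211510}} = \sqrt{\left(3 \sqrt{2} - 228\right) - \frac{1}{211510}} = \sqrt{\left(-228 + 3 \sqrt{2}\right) - \frac{1}{211510}} = \sqrt{- \frac{48224281}{211510} + 3 \sqrt{2}}$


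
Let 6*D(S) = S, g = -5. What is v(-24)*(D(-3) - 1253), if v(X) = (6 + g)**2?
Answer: -2507/2 ≈ -1253.5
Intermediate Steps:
D(S) = S/6
v(X) = 1 (v(X) = (6 - 5)**2 = 1**2 = 1)
v(-24)*(D(-3) - 1253) = 1*((1/6)*(-3) - 1253) = 1*(-1/2 - 1253) = 1*(-2507/2) = -2507/2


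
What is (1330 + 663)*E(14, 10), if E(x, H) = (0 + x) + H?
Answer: 47832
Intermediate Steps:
E(x, H) = H + x (E(x, H) = x + H = H + x)
(1330 + 663)*E(14, 10) = (1330 + 663)*(10 + 14) = 1993*24 = 47832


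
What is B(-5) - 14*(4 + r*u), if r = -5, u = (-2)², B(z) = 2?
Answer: 226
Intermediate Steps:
u = 4
B(-5) - 14*(4 + r*u) = 2 - 14*(4 - 5*4) = 2 - 14*(4 - 20) = 2 - 14*(-16) = 2 + 224 = 226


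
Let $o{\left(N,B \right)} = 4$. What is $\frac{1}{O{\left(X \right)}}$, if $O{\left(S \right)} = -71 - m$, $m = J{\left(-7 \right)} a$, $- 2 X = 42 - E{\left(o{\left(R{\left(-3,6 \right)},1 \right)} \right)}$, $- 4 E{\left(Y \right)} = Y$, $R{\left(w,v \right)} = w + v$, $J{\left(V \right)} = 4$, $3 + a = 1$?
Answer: $- \frac{1}{63} \approx -0.015873$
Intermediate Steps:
$a = -2$ ($a = -3 + 1 = -2$)
$R{\left(w,v \right)} = v + w$
$E{\left(Y \right)} = - \frac{Y}{4}$
$X = - \frac{43}{2}$ ($X = - \frac{42 - \left(- \frac{1}{4}\right) 4}{2} = - \frac{42 - -1}{2} = - \frac{42 + 1}{2} = \left(- \frac{1}{2}\right) 43 = - \frac{43}{2} \approx -21.5$)
$m = -8$ ($m = 4 \left(-2\right) = -8$)
$O{\left(S \right)} = -63$ ($O{\left(S \right)} = -71 - -8 = -71 + 8 = -63$)
$\frac{1}{O{\left(X \right)}} = \frac{1}{-63} = - \frac{1}{63}$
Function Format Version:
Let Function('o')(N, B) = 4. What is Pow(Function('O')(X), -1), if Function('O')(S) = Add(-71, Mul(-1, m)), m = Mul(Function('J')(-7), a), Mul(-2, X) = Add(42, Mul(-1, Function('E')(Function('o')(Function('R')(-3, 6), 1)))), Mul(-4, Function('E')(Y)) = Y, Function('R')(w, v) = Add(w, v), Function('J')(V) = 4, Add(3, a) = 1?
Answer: Rational(-1, 63) ≈ -0.015873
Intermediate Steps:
a = -2 (a = Add(-3, 1) = -2)
Function('R')(w, v) = Add(v, w)
Function('E')(Y) = Mul(Rational(-1, 4), Y)
X = Rational(-43, 2) (X = Mul(Rational(-1, 2), Add(42, Mul(-1, Mul(Rational(-1, 4), 4)))) = Mul(Rational(-1, 2), Add(42, Mul(-1, -1))) = Mul(Rational(-1, 2), Add(42, 1)) = Mul(Rational(-1, 2), 43) = Rational(-43, 2) ≈ -21.500)
m = -8 (m = Mul(4, -2) = -8)
Function('O')(S) = -63 (Function('O')(S) = Add(-71, Mul(-1, -8)) = Add(-71, 8) = -63)
Pow(Function('O')(X), -1) = Pow(-63, -1) = Rational(-1, 63)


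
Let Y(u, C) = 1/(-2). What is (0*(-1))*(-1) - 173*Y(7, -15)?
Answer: 173/2 ≈ 86.500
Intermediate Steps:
Y(u, C) = -½
(0*(-1))*(-1) - 173*Y(7, -15) = (0*(-1))*(-1) - 173*(-½) = 0*(-1) + 173/2 = 0 + 173/2 = 173/2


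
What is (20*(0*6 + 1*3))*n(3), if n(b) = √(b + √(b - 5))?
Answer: 60*√(3 + I*√2) ≈ 106.63 + 23.873*I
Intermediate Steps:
n(b) = √(b + √(-5 + b))
(20*(0*6 + 1*3))*n(3) = (20*(0*6 + 1*3))*√(3 + √(-5 + 3)) = (20*(0 + 3))*√(3 + √(-2)) = (20*3)*√(3 + I*√2) = 60*√(3 + I*√2)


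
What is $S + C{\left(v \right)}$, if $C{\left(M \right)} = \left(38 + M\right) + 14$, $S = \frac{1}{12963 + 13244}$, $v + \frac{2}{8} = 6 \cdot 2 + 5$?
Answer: $\frac{7206929}{104828} \approx 68.75$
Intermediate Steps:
$v = \frac{67}{4}$ ($v = - \frac{1}{4} + \left(6 \cdot 2 + 5\right) = - \frac{1}{4} + \left(12 + 5\right) = - \frac{1}{4} + 17 = \frac{67}{4} \approx 16.75$)
$S = \frac{1}{26207} \approx 3.8158 \cdot 10^{-5}$
$C{\left(M \right)} = 52 + M$
$S + C{\left(v \right)} = \frac{1}{26207} + \left(52 + \frac{67}{4}\right) = \frac{1}{26207} + \frac{275}{4} = \frac{7206929}{104828}$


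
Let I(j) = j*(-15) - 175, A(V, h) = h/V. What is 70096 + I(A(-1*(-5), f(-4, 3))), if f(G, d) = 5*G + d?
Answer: 69972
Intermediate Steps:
f(G, d) = d + 5*G
I(j) = -175 - 15*j (I(j) = -15*j - 175 = -175 - 15*j)
70096 + I(A(-1*(-5), f(-4, 3))) = 70096 + (-175 - 15*(3 + 5*(-4))/((-1*(-5)))) = 70096 + (-175 - 15*(3 - 20)/5) = 70096 + (-175 - (-255)/5) = 70096 + (-175 - 15*(-17/5)) = 70096 + (-175 + 51) = 70096 - 124 = 69972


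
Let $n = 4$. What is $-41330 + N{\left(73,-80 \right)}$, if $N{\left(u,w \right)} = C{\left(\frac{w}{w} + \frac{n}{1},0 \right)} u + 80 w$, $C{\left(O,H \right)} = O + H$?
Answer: $-47365$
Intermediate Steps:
$C{\left(O,H \right)} = H + O$
$N{\left(u,w \right)} = 5 u + 80 w$ ($N{\left(u,w \right)} = \left(0 + \left(\frac{w}{w} + \frac{4}{1}\right)\right) u + 80 w = \left(0 + \left(1 + 4 \cdot 1\right)\right) u + 80 w = \left(0 + \left(1 + 4\right)\right) u + 80 w = \left(0 + 5\right) u + 80 w = 5 u + 80 w$)
$-41330 + N{\left(73,-80 \right)} = -41330 + \left(5 \cdot 73 + 80 \left(-80\right)\right) = -41330 + \left(365 - 6400\right) = -41330 - 6035 = -47365$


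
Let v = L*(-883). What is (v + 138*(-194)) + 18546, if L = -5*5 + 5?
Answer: 9434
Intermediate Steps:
L = -20 (L = -25 + 5 = -20)
v = 17660 (v = -20*(-883) = 17660)
(v + 138*(-194)) + 18546 = (17660 + 138*(-194)) + 18546 = (17660 - 26772) + 18546 = -9112 + 18546 = 9434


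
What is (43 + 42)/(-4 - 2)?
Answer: -85/6 ≈ -14.167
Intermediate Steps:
(43 + 42)/(-4 - 2) = 85/(-6) = -⅙*85 = -85/6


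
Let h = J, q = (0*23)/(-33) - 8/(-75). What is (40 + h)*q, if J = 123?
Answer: 1304/75 ≈ 17.387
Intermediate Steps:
q = 8/75 (q = 0*(-1/33) - 8*(-1/75) = 0 + 8/75 = 8/75 ≈ 0.10667)
h = 123
(40 + h)*q = (40 + 123)*(8/75) = 163*(8/75) = 1304/75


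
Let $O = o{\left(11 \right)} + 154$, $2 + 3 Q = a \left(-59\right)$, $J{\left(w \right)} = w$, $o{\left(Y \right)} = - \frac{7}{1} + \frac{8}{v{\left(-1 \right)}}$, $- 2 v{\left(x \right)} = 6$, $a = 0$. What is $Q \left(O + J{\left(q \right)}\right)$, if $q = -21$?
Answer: $- \frac{740}{9} \approx -82.222$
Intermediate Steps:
$v{\left(x \right)} = -3$ ($v{\left(x \right)} = \left(- \frac{1}{2}\right) 6 = -3$)
$o{\left(Y \right)} = - \frac{29}{3}$ ($o{\left(Y \right)} = - \frac{7}{1} + \frac{8}{-3} = \left(-7\right) 1 + 8 \left(- \frac{1}{3}\right) = -7 - \frac{8}{3} = - \frac{29}{3}$)
$Q = - \frac{2}{3}$ ($Q = - \frac{2}{3} + \frac{0 \left(-59\right)}{3} = - \frac{2}{3} + \frac{1}{3} \cdot 0 = - \frac{2}{3} + 0 = - \frac{2}{3} \approx -0.66667$)
$O = \frac{433}{3}$ ($O = - \frac{29}{3} + 154 = \frac{433}{3} \approx 144.33$)
$Q \left(O + J{\left(q \right)}\right) = - \frac{2 \left(\frac{433}{3} - 21\right)}{3} = \left(- \frac{2}{3}\right) \frac{370}{3} = - \frac{740}{9}$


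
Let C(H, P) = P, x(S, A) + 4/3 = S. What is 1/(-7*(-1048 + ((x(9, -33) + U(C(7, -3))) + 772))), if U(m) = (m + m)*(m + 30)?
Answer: 3/9037 ≈ 0.00033197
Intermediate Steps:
x(S, A) = -4/3 + S
U(m) = 2*m*(30 + m) (U(m) = (2*m)*(30 + m) = 2*m*(30 + m))
1/(-7*(-1048 + ((x(9, -33) + U(C(7, -3))) + 772))) = 1/(-7*(-1048 + (((-4/3 + 9) + 2*(-3)*(30 - 3)) + 772))) = 1/(-7*(-1048 + ((23/3 + 2*(-3)*27) + 772))) = 1/(-7*(-1048 + ((23/3 - 162) + 772))) = 1/(-7*(-1048 + (-463/3 + 772))) = 1/(-7*(-1048 + 1853/3)) = 1/(-7*(-1291/3)) = 1/(9037/3) = 3/9037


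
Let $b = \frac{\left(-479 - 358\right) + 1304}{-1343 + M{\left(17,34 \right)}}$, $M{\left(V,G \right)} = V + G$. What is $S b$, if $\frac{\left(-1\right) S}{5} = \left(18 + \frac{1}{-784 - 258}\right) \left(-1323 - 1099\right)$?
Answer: $- \frac{53033232175}{673132} \approx -78786.0$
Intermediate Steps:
$M{\left(V,G \right)} = G + V$
$b = - \frac{467}{1292}$ ($b = \frac{\left(-479 - 358\right) + 1304}{-1343 + \left(34 + 17\right)} = \frac{\left(-479 - 358\right) + 1304}{-1343 + 51} = \frac{-837 + 1304}{-1292} = 467 \left(- \frac{1}{1292}\right) = - \frac{467}{1292} \approx -0.36145$)
$S = \frac{113561525}{521}$ ($S = - 5 \left(18 + \frac{1}{-784 - 258}\right) \left(-1323 - 1099\right) = - 5 \left(18 + \frac{1}{-1042}\right) \left(-2422\right) = - 5 \left(18 - \frac{1}{1042}\right) \left(-2422\right) = - 5 \cdot \frac{18755}{1042} \left(-2422\right) = \left(-5\right) \left(- \frac{22712305}{521}\right) = \frac{113561525}{521} \approx 2.1797 \cdot 10^{5}$)
$S b = \frac{113561525}{521} \left(- \frac{467}{1292}\right) = - \frac{53033232175}{673132}$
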